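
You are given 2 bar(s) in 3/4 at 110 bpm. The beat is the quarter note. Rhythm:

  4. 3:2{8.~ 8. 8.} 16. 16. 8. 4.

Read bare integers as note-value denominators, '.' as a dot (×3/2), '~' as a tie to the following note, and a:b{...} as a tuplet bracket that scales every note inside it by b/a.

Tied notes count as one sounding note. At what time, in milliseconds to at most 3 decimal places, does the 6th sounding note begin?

note 6 onset = 15/4b = 2045.455ms

1. 0.0ms @ 0 + 818.182ms (3/2)
2. 818.182ms @ 3/2 + 545.455ms (1)
3. 1363.636ms @ 5/2 + 272.727ms (1/2)
4. 1636.364ms @ 3 + 204.545ms (3/8)
5. 1840.909ms @ 27/8 + 204.545ms (3/8)
6. 2045.455ms @ 15/4 + 409.091ms (3/4)
7. 2454.545ms @ 9/2 + 818.182ms (3/2)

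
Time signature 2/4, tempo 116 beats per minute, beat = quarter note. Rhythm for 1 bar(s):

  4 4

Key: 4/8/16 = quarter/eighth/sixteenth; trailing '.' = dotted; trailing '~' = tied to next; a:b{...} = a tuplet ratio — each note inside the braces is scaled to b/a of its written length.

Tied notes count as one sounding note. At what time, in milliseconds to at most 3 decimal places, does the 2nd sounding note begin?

1. 0.0ms @ 0 + 517.241ms (1)
2. 517.241ms @ 1 + 517.241ms (1)

note 2 onset = 1b = 517.241ms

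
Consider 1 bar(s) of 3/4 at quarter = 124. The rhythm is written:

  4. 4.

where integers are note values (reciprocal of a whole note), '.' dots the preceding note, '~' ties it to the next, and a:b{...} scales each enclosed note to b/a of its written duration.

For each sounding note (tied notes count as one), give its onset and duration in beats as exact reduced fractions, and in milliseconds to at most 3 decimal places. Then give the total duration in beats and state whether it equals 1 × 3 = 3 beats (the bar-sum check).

1) 0.0ms=0b +725.806ms=3/2b
2) 725.806ms=3/2b +725.806ms=3/2b
Σ=3b of 3 (124bpm 3/4) — PASS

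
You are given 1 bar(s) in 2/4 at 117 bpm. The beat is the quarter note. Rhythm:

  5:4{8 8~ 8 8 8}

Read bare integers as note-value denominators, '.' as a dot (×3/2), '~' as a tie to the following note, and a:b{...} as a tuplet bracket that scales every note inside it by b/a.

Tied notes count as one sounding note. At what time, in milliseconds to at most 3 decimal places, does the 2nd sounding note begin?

1. 0.0ms @ 0 + 205.128ms (2/5)
2. 205.128ms @ 2/5 + 410.256ms (4/5)
3. 615.385ms @ 6/5 + 205.128ms (2/5)
4. 820.513ms @ 8/5 + 205.128ms (2/5)

note 2 onset = 2/5b = 205.128ms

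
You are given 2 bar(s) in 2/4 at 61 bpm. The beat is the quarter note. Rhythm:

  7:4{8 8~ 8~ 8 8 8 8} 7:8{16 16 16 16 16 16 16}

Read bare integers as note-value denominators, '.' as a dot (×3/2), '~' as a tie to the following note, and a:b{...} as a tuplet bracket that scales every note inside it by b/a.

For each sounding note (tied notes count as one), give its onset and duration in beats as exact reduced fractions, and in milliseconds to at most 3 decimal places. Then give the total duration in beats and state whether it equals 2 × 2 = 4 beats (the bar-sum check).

1) 0.0ms=0b +281.03ms=2/7b
2) 281.03ms=2/7b +843.091ms=6/7b
3) 1124.122ms=8/7b +281.03ms=2/7b
4) 1405.152ms=10/7b +281.03ms=2/7b
5) 1686.183ms=12/7b +281.03ms=2/7b
6) 1967.213ms=2b +281.03ms=2/7b
7) 2248.244ms=16/7b +281.03ms=2/7b
8) 2529.274ms=18/7b +281.03ms=2/7b
9) 2810.304ms=20/7b +281.03ms=2/7b
10) 3091.335ms=22/7b +281.03ms=2/7b
11) 3372.365ms=24/7b +281.03ms=2/7b
12) 3653.396ms=26/7b +281.03ms=2/7b
Σ=4b of 4 (61bpm 2/4) — PASS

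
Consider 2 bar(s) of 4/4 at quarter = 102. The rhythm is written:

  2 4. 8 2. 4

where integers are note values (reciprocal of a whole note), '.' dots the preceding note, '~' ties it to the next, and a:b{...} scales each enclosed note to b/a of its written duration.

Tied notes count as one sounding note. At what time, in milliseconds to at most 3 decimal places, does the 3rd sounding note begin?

note 3 onset = 7/2b = 2058.824ms

1. 0.0ms @ 0 + 1176.471ms (2)
2. 1176.471ms @ 2 + 882.353ms (3/2)
3. 2058.824ms @ 7/2 + 294.118ms (1/2)
4. 2352.941ms @ 4 + 1764.706ms (3)
5. 4117.647ms @ 7 + 588.235ms (1)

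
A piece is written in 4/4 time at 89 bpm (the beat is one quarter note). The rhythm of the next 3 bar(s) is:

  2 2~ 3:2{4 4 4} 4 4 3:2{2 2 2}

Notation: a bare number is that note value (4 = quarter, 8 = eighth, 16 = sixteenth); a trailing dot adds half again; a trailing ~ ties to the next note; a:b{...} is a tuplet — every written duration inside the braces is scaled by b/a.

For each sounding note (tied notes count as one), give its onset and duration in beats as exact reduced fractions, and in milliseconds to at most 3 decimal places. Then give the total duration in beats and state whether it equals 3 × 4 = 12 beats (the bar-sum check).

1) 0.0ms=0b +1348.315ms=2b
2) 1348.315ms=2b +1797.753ms=8/3b
3) 3146.067ms=14/3b +449.438ms=2/3b
4) 3595.506ms=16/3b +449.438ms=2/3b
5) 4044.944ms=6b +674.157ms=1b
6) 4719.101ms=7b +674.157ms=1b
7) 5393.258ms=8b +898.876ms=4/3b
8) 6292.135ms=28/3b +898.876ms=4/3b
9) 7191.011ms=32/3b +898.876ms=4/3b
Σ=12b of 12 (89bpm 4/4) — PASS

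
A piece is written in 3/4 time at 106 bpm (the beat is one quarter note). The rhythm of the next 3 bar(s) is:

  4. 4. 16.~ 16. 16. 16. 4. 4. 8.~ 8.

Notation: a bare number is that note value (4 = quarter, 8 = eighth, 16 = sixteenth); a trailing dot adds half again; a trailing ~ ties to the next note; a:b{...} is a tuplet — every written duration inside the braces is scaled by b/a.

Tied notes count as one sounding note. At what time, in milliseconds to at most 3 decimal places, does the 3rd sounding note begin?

1. 0.0ms @ 0 + 849.057ms (3/2)
2. 849.057ms @ 3/2 + 849.057ms (3/2)
3. 1698.113ms @ 3 + 424.528ms (3/4)
4. 2122.642ms @ 15/4 + 212.264ms (3/8)
5. 2334.906ms @ 33/8 + 212.264ms (3/8)
6. 2547.17ms @ 9/2 + 849.057ms (3/2)
7. 3396.226ms @ 6 + 849.057ms (3/2)
8. 4245.283ms @ 15/2 + 849.057ms (3/2)

note 3 onset = 3b = 1698.113ms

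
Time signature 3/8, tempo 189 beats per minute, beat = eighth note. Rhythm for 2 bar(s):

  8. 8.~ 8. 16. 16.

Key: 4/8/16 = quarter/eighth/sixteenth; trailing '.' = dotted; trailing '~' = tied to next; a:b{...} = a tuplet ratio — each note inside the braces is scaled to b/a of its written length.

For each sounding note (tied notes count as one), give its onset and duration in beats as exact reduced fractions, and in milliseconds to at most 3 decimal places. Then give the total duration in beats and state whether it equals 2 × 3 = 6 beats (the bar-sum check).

1) 0.0ms=0b +476.19ms=3/2b
2) 476.19ms=3/2b +952.381ms=3b
3) 1428.571ms=9/2b +238.095ms=3/4b
4) 1666.667ms=21/4b +238.095ms=3/4b
Σ=6b of 6 (189bpm 3/8) — PASS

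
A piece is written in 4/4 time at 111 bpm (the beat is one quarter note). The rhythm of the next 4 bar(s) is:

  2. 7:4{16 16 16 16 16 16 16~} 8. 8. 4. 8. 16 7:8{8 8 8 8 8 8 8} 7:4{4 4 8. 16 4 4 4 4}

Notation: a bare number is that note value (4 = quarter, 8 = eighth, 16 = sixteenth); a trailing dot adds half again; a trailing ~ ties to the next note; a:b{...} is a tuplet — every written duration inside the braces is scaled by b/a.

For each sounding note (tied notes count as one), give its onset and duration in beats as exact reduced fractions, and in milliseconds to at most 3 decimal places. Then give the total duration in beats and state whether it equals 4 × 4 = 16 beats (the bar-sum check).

1) 0.0ms=0b +1621.622ms=3b
2) 1621.622ms=3b +77.22ms=1/7b
3) 1698.842ms=22/7b +77.22ms=1/7b
4) 1776.062ms=23/7b +77.22ms=1/7b
5) 1853.282ms=24/7b +77.22ms=1/7b
6) 1930.502ms=25/7b +77.22ms=1/7b
7) 2007.722ms=26/7b +77.22ms=1/7b
8) 2084.942ms=27/7b +482.625ms=25/28b
9) 2567.568ms=19/4b +405.405ms=3/4b
10) 2972.973ms=11/2b +810.811ms=3/2b
11) 3783.784ms=7b +405.405ms=3/4b
12) 4189.189ms=31/4b +135.135ms=1/4b
13) 4324.324ms=8b +308.88ms=4/7b
14) 4633.205ms=60/7b +308.88ms=4/7b
15) 4942.085ms=64/7b +308.88ms=4/7b
16) 5250.965ms=68/7b +308.88ms=4/7b
17) 5559.846ms=72/7b +308.88ms=4/7b
18) 5868.726ms=76/7b +308.88ms=4/7b
19) 6177.606ms=80/7b +308.88ms=4/7b
20) 6486.486ms=12b +308.88ms=4/7b
21) 6795.367ms=88/7b +308.88ms=4/7b
22) 7104.247ms=92/7b +231.66ms=3/7b
23) 7335.907ms=95/7b +77.22ms=1/7b
24) 7413.127ms=96/7b +308.88ms=4/7b
25) 7722.008ms=100/7b +308.88ms=4/7b
26) 8030.888ms=104/7b +308.88ms=4/7b
27) 8339.768ms=108/7b +308.88ms=4/7b
Σ=16b of 16 (111bpm 4/4) — PASS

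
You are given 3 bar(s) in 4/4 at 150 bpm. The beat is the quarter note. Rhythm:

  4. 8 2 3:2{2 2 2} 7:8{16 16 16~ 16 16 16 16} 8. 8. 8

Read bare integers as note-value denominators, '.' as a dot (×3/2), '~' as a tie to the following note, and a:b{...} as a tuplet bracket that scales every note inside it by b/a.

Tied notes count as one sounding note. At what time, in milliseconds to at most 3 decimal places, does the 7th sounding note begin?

1. 0.0ms @ 0 + 600.0ms (3/2)
2. 600.0ms @ 3/2 + 200.0ms (1/2)
3. 800.0ms @ 2 + 800.0ms (2)
4. 1600.0ms @ 4 + 533.333ms (4/3)
5. 2133.333ms @ 16/3 + 533.333ms (4/3)
6. 2666.667ms @ 20/3 + 533.333ms (4/3)
7. 3200.0ms @ 8 + 114.286ms (2/7)
8. 3314.286ms @ 58/7 + 114.286ms (2/7)
9. 3428.571ms @ 60/7 + 228.571ms (4/7)
10. 3657.143ms @ 64/7 + 114.286ms (2/7)
11. 3771.429ms @ 66/7 + 114.286ms (2/7)
12. 3885.714ms @ 68/7 + 114.286ms (2/7)
13. 4000.0ms @ 10 + 300.0ms (3/4)
14. 4300.0ms @ 43/4 + 300.0ms (3/4)
15. 4600.0ms @ 23/2 + 200.0ms (1/2)

note 7 onset = 8b = 3200.0ms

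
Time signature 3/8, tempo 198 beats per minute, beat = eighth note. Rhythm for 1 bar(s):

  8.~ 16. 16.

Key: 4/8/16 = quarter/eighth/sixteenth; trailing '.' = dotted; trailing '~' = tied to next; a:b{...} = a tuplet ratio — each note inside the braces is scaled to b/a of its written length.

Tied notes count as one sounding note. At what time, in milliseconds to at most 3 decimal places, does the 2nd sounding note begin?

note 2 onset = 9/4b = 681.818ms

1. 0.0ms @ 0 + 681.818ms (9/4)
2. 681.818ms @ 9/4 + 227.273ms (3/4)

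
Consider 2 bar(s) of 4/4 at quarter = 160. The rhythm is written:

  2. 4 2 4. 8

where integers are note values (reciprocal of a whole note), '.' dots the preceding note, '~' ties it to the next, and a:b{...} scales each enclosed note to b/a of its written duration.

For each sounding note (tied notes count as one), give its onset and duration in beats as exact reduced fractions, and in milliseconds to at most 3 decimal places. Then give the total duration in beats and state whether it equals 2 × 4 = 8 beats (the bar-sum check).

1) 0.0ms=0b +1125.0ms=3b
2) 1125.0ms=3b +375.0ms=1b
3) 1500.0ms=4b +750.0ms=2b
4) 2250.0ms=6b +562.5ms=3/2b
5) 2812.5ms=15/2b +187.5ms=1/2b
Σ=8b of 8 (160bpm 4/4) — PASS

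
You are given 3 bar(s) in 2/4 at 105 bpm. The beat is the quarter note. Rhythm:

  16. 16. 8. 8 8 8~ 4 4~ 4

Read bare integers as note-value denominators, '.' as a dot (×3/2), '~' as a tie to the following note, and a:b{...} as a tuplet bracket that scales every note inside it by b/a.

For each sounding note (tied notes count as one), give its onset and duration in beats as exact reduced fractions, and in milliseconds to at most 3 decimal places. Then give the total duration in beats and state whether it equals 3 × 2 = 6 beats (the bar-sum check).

1) 0.0ms=0b +214.286ms=3/8b
2) 214.286ms=3/8b +214.286ms=3/8b
3) 428.571ms=3/4b +428.571ms=3/4b
4) 857.143ms=3/2b +285.714ms=1/2b
5) 1142.857ms=2b +285.714ms=1/2b
6) 1428.571ms=5/2b +857.143ms=3/2b
7) 2285.714ms=4b +1142.857ms=2b
Σ=6b of 6 (105bpm 2/4) — PASS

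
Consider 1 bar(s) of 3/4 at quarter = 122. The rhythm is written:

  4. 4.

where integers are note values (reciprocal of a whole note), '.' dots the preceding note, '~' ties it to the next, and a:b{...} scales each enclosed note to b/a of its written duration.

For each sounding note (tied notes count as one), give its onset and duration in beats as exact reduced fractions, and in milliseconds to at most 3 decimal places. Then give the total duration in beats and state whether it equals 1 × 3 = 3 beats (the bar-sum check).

1) 0.0ms=0b +737.705ms=3/2b
2) 737.705ms=3/2b +737.705ms=3/2b
Σ=3b of 3 (122bpm 3/4) — PASS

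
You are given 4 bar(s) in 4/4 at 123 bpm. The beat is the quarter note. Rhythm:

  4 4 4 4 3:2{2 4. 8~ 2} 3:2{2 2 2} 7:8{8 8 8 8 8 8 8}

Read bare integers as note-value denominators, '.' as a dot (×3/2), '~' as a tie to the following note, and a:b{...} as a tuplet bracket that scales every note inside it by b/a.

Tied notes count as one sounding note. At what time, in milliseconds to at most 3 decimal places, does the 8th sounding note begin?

note 8 onset = 8b = 3902.439ms

1. 0.0ms @ 0 + 487.805ms (1)
2. 487.805ms @ 1 + 487.805ms (1)
3. 975.61ms @ 2 + 487.805ms (1)
4. 1463.415ms @ 3 + 487.805ms (1)
5. 1951.22ms @ 4 + 650.407ms (4/3)
6. 2601.626ms @ 16/3 + 487.805ms (1)
7. 3089.431ms @ 19/3 + 813.008ms (5/3)
8. 3902.439ms @ 8 + 650.407ms (4/3)
9. 4552.846ms @ 28/3 + 650.407ms (4/3)
10. 5203.252ms @ 32/3 + 650.407ms (4/3)
11. 5853.659ms @ 12 + 278.746ms (4/7)
12. 6132.404ms @ 88/7 + 278.746ms (4/7)
13. 6411.15ms @ 92/7 + 278.746ms (4/7)
14. 6689.895ms @ 96/7 + 278.746ms (4/7)
15. 6968.641ms @ 100/7 + 278.746ms (4/7)
16. 7247.387ms @ 104/7 + 278.746ms (4/7)
17. 7526.132ms @ 108/7 + 278.746ms (4/7)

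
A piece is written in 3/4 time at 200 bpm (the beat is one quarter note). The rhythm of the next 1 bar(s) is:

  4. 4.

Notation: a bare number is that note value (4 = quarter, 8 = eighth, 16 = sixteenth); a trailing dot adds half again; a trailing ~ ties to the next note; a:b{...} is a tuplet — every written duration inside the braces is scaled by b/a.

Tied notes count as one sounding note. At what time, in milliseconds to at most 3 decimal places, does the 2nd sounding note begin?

1. 0.0ms @ 0 + 450.0ms (3/2)
2. 450.0ms @ 3/2 + 450.0ms (3/2)

note 2 onset = 3/2b = 450.0ms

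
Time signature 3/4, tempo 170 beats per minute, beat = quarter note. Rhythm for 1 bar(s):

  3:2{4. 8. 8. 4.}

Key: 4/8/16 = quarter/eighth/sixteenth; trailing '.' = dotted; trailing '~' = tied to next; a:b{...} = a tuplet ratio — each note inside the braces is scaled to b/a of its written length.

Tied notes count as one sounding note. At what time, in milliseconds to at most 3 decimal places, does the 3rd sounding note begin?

1. 0.0ms @ 0 + 352.941ms (1)
2. 352.941ms @ 1 + 176.471ms (1/2)
3. 529.412ms @ 3/2 + 176.471ms (1/2)
4. 705.882ms @ 2 + 352.941ms (1)

note 3 onset = 3/2b = 529.412ms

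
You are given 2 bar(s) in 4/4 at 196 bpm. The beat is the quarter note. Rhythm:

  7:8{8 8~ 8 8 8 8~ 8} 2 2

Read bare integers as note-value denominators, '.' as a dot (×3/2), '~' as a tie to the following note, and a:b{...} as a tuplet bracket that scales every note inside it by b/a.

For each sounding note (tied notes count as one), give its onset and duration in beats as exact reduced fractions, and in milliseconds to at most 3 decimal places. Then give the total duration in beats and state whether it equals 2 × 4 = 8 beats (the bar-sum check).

1) 0.0ms=0b +174.927ms=4/7b
2) 174.927ms=4/7b +349.854ms=8/7b
3) 524.781ms=12/7b +174.927ms=4/7b
4) 699.708ms=16/7b +174.927ms=4/7b
5) 874.636ms=20/7b +349.854ms=8/7b
6) 1224.49ms=4b +612.245ms=2b
7) 1836.735ms=6b +612.245ms=2b
Σ=8b of 8 (196bpm 4/4) — PASS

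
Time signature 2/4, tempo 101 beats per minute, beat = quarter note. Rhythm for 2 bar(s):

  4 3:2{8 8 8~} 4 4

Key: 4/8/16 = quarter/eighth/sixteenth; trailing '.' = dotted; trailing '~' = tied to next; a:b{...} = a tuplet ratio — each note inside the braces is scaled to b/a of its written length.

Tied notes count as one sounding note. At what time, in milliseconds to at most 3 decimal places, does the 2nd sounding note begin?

1. 0.0ms @ 0 + 594.059ms (1)
2. 594.059ms @ 1 + 198.02ms (1/3)
3. 792.079ms @ 4/3 + 198.02ms (1/3)
4. 990.099ms @ 5/3 + 792.079ms (4/3)
5. 1782.178ms @ 3 + 594.059ms (1)

note 2 onset = 1b = 594.059ms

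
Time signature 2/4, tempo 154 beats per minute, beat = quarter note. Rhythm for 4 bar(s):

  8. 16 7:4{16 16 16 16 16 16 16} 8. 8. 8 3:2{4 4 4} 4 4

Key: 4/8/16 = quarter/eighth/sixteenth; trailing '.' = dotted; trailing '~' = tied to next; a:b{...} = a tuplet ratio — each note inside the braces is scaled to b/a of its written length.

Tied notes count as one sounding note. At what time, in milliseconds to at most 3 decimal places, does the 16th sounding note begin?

1. 0.0ms @ 0 + 292.208ms (3/4)
2. 292.208ms @ 3/4 + 97.403ms (1/4)
3. 389.61ms @ 1 + 55.659ms (1/7)
4. 445.269ms @ 8/7 + 55.659ms (1/7)
5. 500.928ms @ 9/7 + 55.659ms (1/7)
6. 556.586ms @ 10/7 + 55.659ms (1/7)
7. 612.245ms @ 11/7 + 55.659ms (1/7)
8. 667.904ms @ 12/7 + 55.659ms (1/7)
9. 723.562ms @ 13/7 + 55.659ms (1/7)
10. 779.221ms @ 2 + 292.208ms (3/4)
11. 1071.429ms @ 11/4 + 292.208ms (3/4)
12. 1363.636ms @ 7/2 + 194.805ms (1/2)
13. 1558.442ms @ 4 + 259.74ms (2/3)
14. 1818.182ms @ 14/3 + 259.74ms (2/3)
15. 2077.922ms @ 16/3 + 259.74ms (2/3)
16. 2337.662ms @ 6 + 389.61ms (1)
17. 2727.273ms @ 7 + 389.61ms (1)

note 16 onset = 6b = 2337.662ms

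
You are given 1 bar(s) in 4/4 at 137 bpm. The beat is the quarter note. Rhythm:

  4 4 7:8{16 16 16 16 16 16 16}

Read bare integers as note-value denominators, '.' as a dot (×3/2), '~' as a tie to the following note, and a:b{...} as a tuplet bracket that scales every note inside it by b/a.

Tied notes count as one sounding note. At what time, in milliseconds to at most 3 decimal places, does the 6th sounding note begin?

note 6 onset = 20/7b = 1251.303ms

1. 0.0ms @ 0 + 437.956ms (1)
2. 437.956ms @ 1 + 437.956ms (1)
3. 875.912ms @ 2 + 125.13ms (2/7)
4. 1001.043ms @ 16/7 + 125.13ms (2/7)
5. 1126.173ms @ 18/7 + 125.13ms (2/7)
6. 1251.303ms @ 20/7 + 125.13ms (2/7)
7. 1376.434ms @ 22/7 + 125.13ms (2/7)
8. 1501.564ms @ 24/7 + 125.13ms (2/7)
9. 1626.694ms @ 26/7 + 125.13ms (2/7)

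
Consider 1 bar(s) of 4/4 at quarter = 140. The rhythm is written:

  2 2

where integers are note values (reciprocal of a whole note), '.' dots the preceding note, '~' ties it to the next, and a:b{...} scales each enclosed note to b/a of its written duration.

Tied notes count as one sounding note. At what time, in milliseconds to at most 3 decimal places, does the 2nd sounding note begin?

1. 0.0ms @ 0 + 857.143ms (2)
2. 857.143ms @ 2 + 857.143ms (2)

note 2 onset = 2b = 857.143ms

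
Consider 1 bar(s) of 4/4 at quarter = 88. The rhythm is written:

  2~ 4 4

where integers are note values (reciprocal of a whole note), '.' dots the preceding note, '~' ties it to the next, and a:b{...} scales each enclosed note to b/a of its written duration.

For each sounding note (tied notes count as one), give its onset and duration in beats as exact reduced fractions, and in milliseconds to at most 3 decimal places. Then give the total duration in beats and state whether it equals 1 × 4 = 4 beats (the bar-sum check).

1) 0.0ms=0b +2045.455ms=3b
2) 2045.455ms=3b +681.818ms=1b
Σ=4b of 4 (88bpm 4/4) — PASS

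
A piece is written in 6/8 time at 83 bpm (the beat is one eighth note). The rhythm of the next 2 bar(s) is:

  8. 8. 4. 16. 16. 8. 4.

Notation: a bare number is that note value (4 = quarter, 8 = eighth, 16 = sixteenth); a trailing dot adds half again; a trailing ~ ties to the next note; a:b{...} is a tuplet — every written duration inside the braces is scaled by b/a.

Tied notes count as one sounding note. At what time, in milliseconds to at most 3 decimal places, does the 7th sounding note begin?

note 7 onset = 9b = 6506.024ms

1. 0.0ms @ 0 + 1084.337ms (3/2)
2. 1084.337ms @ 3/2 + 1084.337ms (3/2)
3. 2168.675ms @ 3 + 2168.675ms (3)
4. 4337.349ms @ 6 + 542.169ms (3/4)
5. 4879.518ms @ 27/4 + 542.169ms (3/4)
6. 5421.687ms @ 15/2 + 1084.337ms (3/2)
7. 6506.024ms @ 9 + 2168.675ms (3)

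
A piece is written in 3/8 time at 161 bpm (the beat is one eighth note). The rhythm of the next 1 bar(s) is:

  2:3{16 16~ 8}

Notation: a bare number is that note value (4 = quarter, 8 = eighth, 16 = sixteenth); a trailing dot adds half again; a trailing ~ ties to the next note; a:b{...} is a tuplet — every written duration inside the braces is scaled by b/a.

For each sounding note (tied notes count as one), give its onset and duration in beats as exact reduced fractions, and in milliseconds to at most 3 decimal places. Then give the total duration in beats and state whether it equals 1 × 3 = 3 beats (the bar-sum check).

1) 0.0ms=0b +279.503ms=3/4b
2) 279.503ms=3/4b +838.509ms=9/4b
Σ=3b of 3 (161bpm 3/8) — PASS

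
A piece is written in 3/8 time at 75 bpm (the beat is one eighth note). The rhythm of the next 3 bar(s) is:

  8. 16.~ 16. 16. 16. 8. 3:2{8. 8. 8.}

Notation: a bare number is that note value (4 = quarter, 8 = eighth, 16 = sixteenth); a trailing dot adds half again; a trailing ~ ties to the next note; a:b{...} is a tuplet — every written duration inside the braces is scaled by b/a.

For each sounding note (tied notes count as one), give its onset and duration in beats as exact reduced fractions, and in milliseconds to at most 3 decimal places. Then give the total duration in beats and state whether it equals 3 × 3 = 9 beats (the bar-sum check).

1) 0.0ms=0b +1200.0ms=3/2b
2) 1200.0ms=3/2b +1200.0ms=3/2b
3) 2400.0ms=3b +600.0ms=3/4b
4) 3000.0ms=15/4b +600.0ms=3/4b
5) 3600.0ms=9/2b +1200.0ms=3/2b
6) 4800.0ms=6b +800.0ms=1b
7) 5600.0ms=7b +800.0ms=1b
8) 6400.0ms=8b +800.0ms=1b
Σ=9b of 9 (75bpm 3/8) — PASS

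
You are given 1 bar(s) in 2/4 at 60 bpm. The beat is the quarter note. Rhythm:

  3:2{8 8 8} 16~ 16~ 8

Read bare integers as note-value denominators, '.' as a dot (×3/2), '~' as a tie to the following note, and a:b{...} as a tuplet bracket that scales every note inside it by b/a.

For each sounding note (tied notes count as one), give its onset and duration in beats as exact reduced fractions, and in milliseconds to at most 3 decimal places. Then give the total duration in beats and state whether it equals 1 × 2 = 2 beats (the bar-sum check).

1) 0.0ms=0b +333.333ms=1/3b
2) 333.333ms=1/3b +333.333ms=1/3b
3) 666.667ms=2/3b +333.333ms=1/3b
4) 1000.0ms=1b +1000.0ms=1b
Σ=2b of 2 (60bpm 2/4) — PASS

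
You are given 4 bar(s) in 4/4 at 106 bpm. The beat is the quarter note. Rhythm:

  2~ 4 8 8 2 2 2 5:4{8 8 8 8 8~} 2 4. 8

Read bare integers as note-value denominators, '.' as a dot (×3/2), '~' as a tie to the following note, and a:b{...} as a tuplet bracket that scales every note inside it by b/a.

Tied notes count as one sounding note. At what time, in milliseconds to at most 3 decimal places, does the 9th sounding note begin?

note 9 onset = 54/5b = 6113.208ms

1. 0.0ms @ 0 + 1698.113ms (3)
2. 1698.113ms @ 3 + 283.019ms (1/2)
3. 1981.132ms @ 7/2 + 283.019ms (1/2)
4. 2264.151ms @ 4 + 1132.075ms (2)
5. 3396.226ms @ 6 + 1132.075ms (2)
6. 4528.302ms @ 8 + 1132.075ms (2)
7. 5660.377ms @ 10 + 226.415ms (2/5)
8. 5886.792ms @ 52/5 + 226.415ms (2/5)
9. 6113.208ms @ 54/5 + 226.415ms (2/5)
10. 6339.623ms @ 56/5 + 226.415ms (2/5)
11. 6566.038ms @ 58/5 + 1358.491ms (12/5)
12. 7924.528ms @ 14 + 849.057ms (3/2)
13. 8773.585ms @ 31/2 + 283.019ms (1/2)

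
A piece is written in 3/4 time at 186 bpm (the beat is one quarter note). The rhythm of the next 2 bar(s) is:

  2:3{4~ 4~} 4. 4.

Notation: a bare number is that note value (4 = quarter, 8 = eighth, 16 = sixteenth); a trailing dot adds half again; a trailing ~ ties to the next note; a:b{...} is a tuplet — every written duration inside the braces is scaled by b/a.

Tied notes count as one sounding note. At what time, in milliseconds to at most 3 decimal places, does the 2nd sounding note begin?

1. 0.0ms @ 0 + 1451.613ms (9/2)
2. 1451.613ms @ 9/2 + 483.871ms (3/2)

note 2 onset = 9/2b = 1451.613ms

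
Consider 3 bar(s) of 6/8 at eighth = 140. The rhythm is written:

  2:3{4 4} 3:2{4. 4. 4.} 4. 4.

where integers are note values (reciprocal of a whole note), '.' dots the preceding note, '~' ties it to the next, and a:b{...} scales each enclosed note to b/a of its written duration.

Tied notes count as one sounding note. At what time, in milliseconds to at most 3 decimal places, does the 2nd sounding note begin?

1. 0.0ms @ 0 + 1285.714ms (3)
2. 1285.714ms @ 3 + 1285.714ms (3)
3. 2571.429ms @ 6 + 857.143ms (2)
4. 3428.571ms @ 8 + 857.143ms (2)
5. 4285.714ms @ 10 + 857.143ms (2)
6. 5142.857ms @ 12 + 1285.714ms (3)
7. 6428.571ms @ 15 + 1285.714ms (3)

note 2 onset = 3b = 1285.714ms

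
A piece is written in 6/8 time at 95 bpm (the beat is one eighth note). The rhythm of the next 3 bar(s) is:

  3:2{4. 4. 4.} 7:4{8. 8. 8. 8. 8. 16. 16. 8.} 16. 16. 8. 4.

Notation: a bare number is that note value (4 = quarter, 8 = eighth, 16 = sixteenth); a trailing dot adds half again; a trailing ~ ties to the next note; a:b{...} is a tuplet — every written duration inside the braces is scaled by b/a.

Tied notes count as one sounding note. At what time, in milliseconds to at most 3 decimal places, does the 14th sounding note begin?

note 14 onset = 27/2b = 8526.316ms

1. 0.0ms @ 0 + 1263.158ms (2)
2. 1263.158ms @ 2 + 1263.158ms (2)
3. 2526.316ms @ 4 + 1263.158ms (2)
4. 3789.474ms @ 6 + 541.353ms (6/7)
5. 4330.827ms @ 48/7 + 541.353ms (6/7)
6. 4872.18ms @ 54/7 + 541.353ms (6/7)
7. 5413.534ms @ 60/7 + 541.353ms (6/7)
8. 5954.887ms @ 66/7 + 541.353ms (6/7)
9. 6496.241ms @ 72/7 + 270.677ms (3/7)
10. 6766.917ms @ 75/7 + 270.677ms (3/7)
11. 7037.594ms @ 78/7 + 541.353ms (6/7)
12. 7578.947ms @ 12 + 473.684ms (3/4)
13. 8052.632ms @ 51/4 + 473.684ms (3/4)
14. 8526.316ms @ 27/2 + 947.368ms (3/2)
15. 9473.684ms @ 15 + 1894.737ms (3)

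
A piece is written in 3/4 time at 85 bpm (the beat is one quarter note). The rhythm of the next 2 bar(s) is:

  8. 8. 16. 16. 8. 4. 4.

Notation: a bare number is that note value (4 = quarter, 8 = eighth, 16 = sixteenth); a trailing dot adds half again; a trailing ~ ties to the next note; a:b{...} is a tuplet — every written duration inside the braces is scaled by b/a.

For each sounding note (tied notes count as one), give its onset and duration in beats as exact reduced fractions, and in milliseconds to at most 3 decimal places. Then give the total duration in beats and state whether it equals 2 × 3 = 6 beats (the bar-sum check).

1) 0.0ms=0b +529.412ms=3/4b
2) 529.412ms=3/4b +529.412ms=3/4b
3) 1058.824ms=3/2b +264.706ms=3/8b
4) 1323.529ms=15/8b +264.706ms=3/8b
5) 1588.235ms=9/4b +529.412ms=3/4b
6) 2117.647ms=3b +1058.824ms=3/2b
7) 3176.471ms=9/2b +1058.824ms=3/2b
Σ=6b of 6 (85bpm 3/4) — PASS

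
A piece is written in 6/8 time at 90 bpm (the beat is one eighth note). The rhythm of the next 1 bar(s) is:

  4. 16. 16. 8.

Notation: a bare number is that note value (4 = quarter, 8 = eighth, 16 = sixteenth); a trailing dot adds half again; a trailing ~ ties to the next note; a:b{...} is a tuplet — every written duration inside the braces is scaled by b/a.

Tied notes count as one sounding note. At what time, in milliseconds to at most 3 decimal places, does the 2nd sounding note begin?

note 2 onset = 3b = 2000.0ms

1. 0.0ms @ 0 + 2000.0ms (3)
2. 2000.0ms @ 3 + 500.0ms (3/4)
3. 2500.0ms @ 15/4 + 500.0ms (3/4)
4. 3000.0ms @ 9/2 + 1000.0ms (3/2)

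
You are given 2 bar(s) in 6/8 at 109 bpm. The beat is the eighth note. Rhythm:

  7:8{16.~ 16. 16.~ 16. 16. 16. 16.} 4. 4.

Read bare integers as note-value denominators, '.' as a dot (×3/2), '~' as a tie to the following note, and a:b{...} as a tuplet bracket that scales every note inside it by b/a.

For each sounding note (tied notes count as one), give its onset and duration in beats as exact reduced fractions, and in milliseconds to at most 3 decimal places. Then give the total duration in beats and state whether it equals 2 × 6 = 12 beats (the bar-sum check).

1) 0.0ms=0b +943.644ms=12/7b
2) 943.644ms=12/7b +943.644ms=12/7b
3) 1887.287ms=24/7b +471.822ms=6/7b
4) 2359.109ms=30/7b +471.822ms=6/7b
5) 2830.931ms=36/7b +471.822ms=6/7b
6) 3302.752ms=6b +1651.376ms=3b
7) 4954.128ms=9b +1651.376ms=3b
Σ=12b of 12 (109bpm 6/8) — PASS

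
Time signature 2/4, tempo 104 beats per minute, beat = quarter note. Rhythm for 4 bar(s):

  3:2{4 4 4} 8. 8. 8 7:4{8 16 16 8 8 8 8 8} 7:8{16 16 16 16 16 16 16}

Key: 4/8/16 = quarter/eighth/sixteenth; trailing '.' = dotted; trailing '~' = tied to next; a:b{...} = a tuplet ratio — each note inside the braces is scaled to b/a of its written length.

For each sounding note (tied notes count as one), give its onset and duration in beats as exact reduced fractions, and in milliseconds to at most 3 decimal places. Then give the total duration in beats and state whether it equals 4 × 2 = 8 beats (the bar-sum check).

1) 0.0ms=0b +384.615ms=2/3b
2) 384.615ms=2/3b +384.615ms=2/3b
3) 769.231ms=4/3b +384.615ms=2/3b
4) 1153.846ms=2b +432.692ms=3/4b
5) 1586.538ms=11/4b +432.692ms=3/4b
6) 2019.231ms=7/2b +288.462ms=1/2b
7) 2307.692ms=4b +164.835ms=2/7b
8) 2472.527ms=30/7b +82.418ms=1/7b
9) 2554.945ms=31/7b +82.418ms=1/7b
10) 2637.363ms=32/7b +164.835ms=2/7b
11) 2802.198ms=34/7b +164.835ms=2/7b
12) 2967.033ms=36/7b +164.835ms=2/7b
13) 3131.868ms=38/7b +164.835ms=2/7b
14) 3296.703ms=40/7b +164.835ms=2/7b
15) 3461.538ms=6b +164.835ms=2/7b
16) 3626.374ms=44/7b +164.835ms=2/7b
17) 3791.209ms=46/7b +164.835ms=2/7b
18) 3956.044ms=48/7b +164.835ms=2/7b
19) 4120.879ms=50/7b +164.835ms=2/7b
20) 4285.714ms=52/7b +164.835ms=2/7b
21) 4450.549ms=54/7b +164.835ms=2/7b
Σ=8b of 8 (104bpm 2/4) — PASS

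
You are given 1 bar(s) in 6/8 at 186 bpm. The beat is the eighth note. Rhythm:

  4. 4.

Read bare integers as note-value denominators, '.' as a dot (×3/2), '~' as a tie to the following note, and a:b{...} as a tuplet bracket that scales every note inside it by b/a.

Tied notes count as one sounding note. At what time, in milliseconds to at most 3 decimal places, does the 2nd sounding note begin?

1. 0.0ms @ 0 + 967.742ms (3)
2. 967.742ms @ 3 + 967.742ms (3)

note 2 onset = 3b = 967.742ms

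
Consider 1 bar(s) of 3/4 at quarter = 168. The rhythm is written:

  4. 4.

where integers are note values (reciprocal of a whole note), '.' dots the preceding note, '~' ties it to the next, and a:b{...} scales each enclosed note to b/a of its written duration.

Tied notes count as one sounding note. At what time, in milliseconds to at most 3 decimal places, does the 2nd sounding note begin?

1. 0.0ms @ 0 + 535.714ms (3/2)
2. 535.714ms @ 3/2 + 535.714ms (3/2)

note 2 onset = 3/2b = 535.714ms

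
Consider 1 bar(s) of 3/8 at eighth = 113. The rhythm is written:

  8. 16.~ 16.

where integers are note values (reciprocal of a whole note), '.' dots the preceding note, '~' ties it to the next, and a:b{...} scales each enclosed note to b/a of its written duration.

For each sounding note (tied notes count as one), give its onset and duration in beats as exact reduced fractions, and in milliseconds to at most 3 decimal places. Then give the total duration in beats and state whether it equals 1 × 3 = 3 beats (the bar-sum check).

1) 0.0ms=0b +796.46ms=3/2b
2) 796.46ms=3/2b +796.46ms=3/2b
Σ=3b of 3 (113bpm 3/8) — PASS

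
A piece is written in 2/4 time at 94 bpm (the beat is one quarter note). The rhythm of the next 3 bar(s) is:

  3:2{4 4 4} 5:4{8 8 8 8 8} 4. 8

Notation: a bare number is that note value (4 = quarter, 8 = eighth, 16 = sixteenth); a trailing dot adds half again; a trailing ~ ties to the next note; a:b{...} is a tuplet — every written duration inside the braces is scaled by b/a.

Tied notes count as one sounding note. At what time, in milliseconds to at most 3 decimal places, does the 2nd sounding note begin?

note 2 onset = 2/3b = 425.532ms

1. 0.0ms @ 0 + 425.532ms (2/3)
2. 425.532ms @ 2/3 + 425.532ms (2/3)
3. 851.064ms @ 4/3 + 425.532ms (2/3)
4. 1276.596ms @ 2 + 255.319ms (2/5)
5. 1531.915ms @ 12/5 + 255.319ms (2/5)
6. 1787.234ms @ 14/5 + 255.319ms (2/5)
7. 2042.553ms @ 16/5 + 255.319ms (2/5)
8. 2297.872ms @ 18/5 + 255.319ms (2/5)
9. 2553.191ms @ 4 + 957.447ms (3/2)
10. 3510.638ms @ 11/2 + 319.149ms (1/2)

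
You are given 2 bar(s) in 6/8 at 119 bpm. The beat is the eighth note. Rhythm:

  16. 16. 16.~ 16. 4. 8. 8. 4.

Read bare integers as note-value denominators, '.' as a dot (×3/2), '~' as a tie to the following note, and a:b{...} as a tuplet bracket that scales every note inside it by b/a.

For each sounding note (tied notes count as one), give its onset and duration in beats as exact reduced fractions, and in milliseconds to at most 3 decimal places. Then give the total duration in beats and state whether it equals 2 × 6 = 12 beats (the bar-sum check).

1) 0.0ms=0b +378.151ms=3/4b
2) 378.151ms=3/4b +378.151ms=3/4b
3) 756.303ms=3/2b +756.303ms=3/2b
4) 1512.605ms=3b +1512.605ms=3b
5) 3025.21ms=6b +756.303ms=3/2b
6) 3781.513ms=15/2b +756.303ms=3/2b
7) 4537.815ms=9b +1512.605ms=3b
Σ=12b of 12 (119bpm 6/8) — PASS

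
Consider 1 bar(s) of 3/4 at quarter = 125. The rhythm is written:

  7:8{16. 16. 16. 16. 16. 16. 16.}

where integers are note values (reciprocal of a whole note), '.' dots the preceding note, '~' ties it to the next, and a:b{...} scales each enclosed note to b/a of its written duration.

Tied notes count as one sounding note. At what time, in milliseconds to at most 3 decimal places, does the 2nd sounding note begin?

1. 0.0ms @ 0 + 205.714ms (3/7)
2. 205.714ms @ 3/7 + 205.714ms (3/7)
3. 411.429ms @ 6/7 + 205.714ms (3/7)
4. 617.143ms @ 9/7 + 205.714ms (3/7)
5. 822.857ms @ 12/7 + 205.714ms (3/7)
6. 1028.571ms @ 15/7 + 205.714ms (3/7)
7. 1234.286ms @ 18/7 + 205.714ms (3/7)

note 2 onset = 3/7b = 205.714ms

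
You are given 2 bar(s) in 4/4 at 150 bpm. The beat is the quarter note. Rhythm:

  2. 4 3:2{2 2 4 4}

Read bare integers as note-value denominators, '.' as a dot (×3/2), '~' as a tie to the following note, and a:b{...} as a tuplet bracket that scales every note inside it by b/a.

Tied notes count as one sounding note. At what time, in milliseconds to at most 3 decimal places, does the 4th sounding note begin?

note 4 onset = 16/3b = 2133.333ms

1. 0.0ms @ 0 + 1200.0ms (3)
2. 1200.0ms @ 3 + 400.0ms (1)
3. 1600.0ms @ 4 + 533.333ms (4/3)
4. 2133.333ms @ 16/3 + 533.333ms (4/3)
5. 2666.667ms @ 20/3 + 266.667ms (2/3)
6. 2933.333ms @ 22/3 + 266.667ms (2/3)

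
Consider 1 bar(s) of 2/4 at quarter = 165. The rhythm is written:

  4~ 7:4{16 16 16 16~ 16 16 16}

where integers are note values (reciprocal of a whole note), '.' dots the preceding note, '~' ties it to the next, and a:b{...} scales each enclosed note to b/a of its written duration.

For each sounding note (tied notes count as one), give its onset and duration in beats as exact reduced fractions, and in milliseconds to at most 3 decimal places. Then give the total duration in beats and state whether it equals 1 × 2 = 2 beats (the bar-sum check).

1) 0.0ms=0b +415.584ms=8/7b
2) 415.584ms=8/7b +51.948ms=1/7b
3) 467.532ms=9/7b +51.948ms=1/7b
4) 519.481ms=10/7b +103.896ms=2/7b
5) 623.377ms=12/7b +51.948ms=1/7b
6) 675.325ms=13/7b +51.948ms=1/7b
Σ=2b of 2 (165bpm 2/4) — PASS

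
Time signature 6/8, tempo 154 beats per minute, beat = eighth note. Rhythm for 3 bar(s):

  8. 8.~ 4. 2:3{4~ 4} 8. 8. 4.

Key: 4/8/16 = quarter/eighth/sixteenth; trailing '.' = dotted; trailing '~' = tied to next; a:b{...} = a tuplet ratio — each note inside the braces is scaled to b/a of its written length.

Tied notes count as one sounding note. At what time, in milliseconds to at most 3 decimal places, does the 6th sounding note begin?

note 6 onset = 15b = 5844.156ms

1. 0.0ms @ 0 + 584.416ms (3/2)
2. 584.416ms @ 3/2 + 1753.247ms (9/2)
3. 2337.662ms @ 6 + 2337.662ms (6)
4. 4675.325ms @ 12 + 584.416ms (3/2)
5. 5259.74ms @ 27/2 + 584.416ms (3/2)
6. 5844.156ms @ 15 + 1168.831ms (3)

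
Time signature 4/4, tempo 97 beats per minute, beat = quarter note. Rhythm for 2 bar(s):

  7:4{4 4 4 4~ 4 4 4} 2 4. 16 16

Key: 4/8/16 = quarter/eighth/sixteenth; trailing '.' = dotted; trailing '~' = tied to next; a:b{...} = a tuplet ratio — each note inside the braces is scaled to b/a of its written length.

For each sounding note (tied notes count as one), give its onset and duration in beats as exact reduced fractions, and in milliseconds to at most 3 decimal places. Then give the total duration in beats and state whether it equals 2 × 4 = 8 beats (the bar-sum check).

1) 0.0ms=0b +353.461ms=4/7b
2) 353.461ms=4/7b +353.461ms=4/7b
3) 706.922ms=8/7b +353.461ms=4/7b
4) 1060.383ms=12/7b +706.922ms=8/7b
5) 1767.305ms=20/7b +353.461ms=4/7b
6) 2120.766ms=24/7b +353.461ms=4/7b
7) 2474.227ms=4b +1237.113ms=2b
8) 3711.34ms=6b +927.835ms=3/2b
9) 4639.175ms=15/2b +154.639ms=1/4b
10) 4793.814ms=31/4b +154.639ms=1/4b
Σ=8b of 8 (97bpm 4/4) — PASS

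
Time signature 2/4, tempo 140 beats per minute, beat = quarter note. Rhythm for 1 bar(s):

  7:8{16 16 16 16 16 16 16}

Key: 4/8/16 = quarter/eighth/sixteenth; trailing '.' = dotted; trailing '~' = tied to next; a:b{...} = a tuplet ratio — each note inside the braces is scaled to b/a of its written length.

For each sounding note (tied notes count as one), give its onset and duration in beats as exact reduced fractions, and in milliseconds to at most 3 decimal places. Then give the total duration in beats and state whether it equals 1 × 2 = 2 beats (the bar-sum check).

1) 0.0ms=0b +122.449ms=2/7b
2) 122.449ms=2/7b +122.449ms=2/7b
3) 244.898ms=4/7b +122.449ms=2/7b
4) 367.347ms=6/7b +122.449ms=2/7b
5) 489.796ms=8/7b +122.449ms=2/7b
6) 612.245ms=10/7b +122.449ms=2/7b
7) 734.694ms=12/7b +122.449ms=2/7b
Σ=2b of 2 (140bpm 2/4) — PASS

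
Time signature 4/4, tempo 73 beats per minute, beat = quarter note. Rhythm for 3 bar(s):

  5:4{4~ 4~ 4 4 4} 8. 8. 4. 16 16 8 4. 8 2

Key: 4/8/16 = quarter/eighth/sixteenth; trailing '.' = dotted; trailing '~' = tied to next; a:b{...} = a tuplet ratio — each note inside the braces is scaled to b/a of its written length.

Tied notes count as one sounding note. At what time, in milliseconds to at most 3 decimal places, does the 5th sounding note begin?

1. 0.0ms @ 0 + 1972.603ms (12/5)
2. 1972.603ms @ 12/5 + 657.534ms (4/5)
3. 2630.137ms @ 16/5 + 657.534ms (4/5)
4. 3287.671ms @ 4 + 616.438ms (3/4)
5. 3904.11ms @ 19/4 + 616.438ms (3/4)
6. 4520.548ms @ 11/2 + 1232.877ms (3/2)
7. 5753.425ms @ 7 + 205.479ms (1/4)
8. 5958.904ms @ 29/4 + 205.479ms (1/4)
9. 6164.384ms @ 15/2 + 410.959ms (1/2)
10. 6575.342ms @ 8 + 1232.877ms (3/2)
11. 7808.219ms @ 19/2 + 410.959ms (1/2)
12. 8219.178ms @ 10 + 1643.836ms (2)

note 5 onset = 19/4b = 3904.11ms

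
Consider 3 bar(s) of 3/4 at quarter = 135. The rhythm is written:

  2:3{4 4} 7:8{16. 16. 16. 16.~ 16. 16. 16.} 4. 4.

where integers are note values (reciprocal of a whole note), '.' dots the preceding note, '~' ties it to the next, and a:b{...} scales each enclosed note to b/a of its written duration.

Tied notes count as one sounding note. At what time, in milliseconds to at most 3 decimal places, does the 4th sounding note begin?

1. 0.0ms @ 0 + 666.667ms (3/2)
2. 666.667ms @ 3/2 + 666.667ms (3/2)
3. 1333.333ms @ 3 + 190.476ms (3/7)
4. 1523.81ms @ 24/7 + 190.476ms (3/7)
5. 1714.286ms @ 27/7 + 190.476ms (3/7)
6. 1904.762ms @ 30/7 + 380.952ms (6/7)
7. 2285.714ms @ 36/7 + 190.476ms (3/7)
8. 2476.19ms @ 39/7 + 190.476ms (3/7)
9. 2666.667ms @ 6 + 666.667ms (3/2)
10. 3333.333ms @ 15/2 + 666.667ms (3/2)

note 4 onset = 24/7b = 1523.81ms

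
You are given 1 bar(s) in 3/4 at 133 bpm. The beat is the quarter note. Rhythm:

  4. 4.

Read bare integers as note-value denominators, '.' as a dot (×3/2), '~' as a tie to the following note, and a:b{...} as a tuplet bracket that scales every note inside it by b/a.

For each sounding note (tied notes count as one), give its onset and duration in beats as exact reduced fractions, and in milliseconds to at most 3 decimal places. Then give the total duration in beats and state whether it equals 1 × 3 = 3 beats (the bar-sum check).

1) 0.0ms=0b +676.692ms=3/2b
2) 676.692ms=3/2b +676.692ms=3/2b
Σ=3b of 3 (133bpm 3/4) — PASS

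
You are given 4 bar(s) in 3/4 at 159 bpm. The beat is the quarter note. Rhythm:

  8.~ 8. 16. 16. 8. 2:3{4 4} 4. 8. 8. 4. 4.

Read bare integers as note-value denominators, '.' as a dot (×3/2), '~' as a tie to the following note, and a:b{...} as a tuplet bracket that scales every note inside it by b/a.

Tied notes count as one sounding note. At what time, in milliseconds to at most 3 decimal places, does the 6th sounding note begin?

note 6 onset = 9/2b = 1698.113ms

1. 0.0ms @ 0 + 566.038ms (3/2)
2. 566.038ms @ 3/2 + 141.509ms (3/8)
3. 707.547ms @ 15/8 + 141.509ms (3/8)
4. 849.057ms @ 9/4 + 283.019ms (3/4)
5. 1132.075ms @ 3 + 566.038ms (3/2)
6. 1698.113ms @ 9/2 + 566.038ms (3/2)
7. 2264.151ms @ 6 + 566.038ms (3/2)
8. 2830.189ms @ 15/2 + 283.019ms (3/4)
9. 3113.208ms @ 33/4 + 283.019ms (3/4)
10. 3396.226ms @ 9 + 566.038ms (3/2)
11. 3962.264ms @ 21/2 + 566.038ms (3/2)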